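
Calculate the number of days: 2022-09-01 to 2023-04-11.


From September 1, 2022 to April 11, 2023
Rest of September 2022: 30 - 1 = 29
Full months: October 31, November 30, December 31, January 31, February 2023 28, March 31
Days into April 2023: 11
Total = 29 + 31 + 30 + 31 + 31 + 28 + 31 + 11 = 222 days

222 days


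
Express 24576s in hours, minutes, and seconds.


Hours: 24576 ÷ 3600 = 6 remainder 2976
Minutes: 2976 ÷ 60 = 49 remainder 36
Seconds: 36

6h 49m 36s


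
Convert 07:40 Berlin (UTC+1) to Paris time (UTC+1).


Time difference = UTC+1 - UTC+1 = +0 hours
New hour = (7 + 0) mod 24
= 7 mod 24 = 7
Minutes unchanged → 07:40

07:40


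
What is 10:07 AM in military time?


10:07

Input: 10:07 AM
AM hour stays: 10


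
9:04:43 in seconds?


32683 seconds

Hours: 9 × 3600 = 32400
Minutes: 4 × 60 = 240
Seconds: 43
Total = 32400 + 240 + 43 = 32683


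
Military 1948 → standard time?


Hour: 19
19 - 12 = 7 → PM

7:48 PM


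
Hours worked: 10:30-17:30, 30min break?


Total time = (17×60+30) - (10×60+30)
= 1050 - 630 = 420 min
Minus break: 420 - 30 = 390 min
= 6h 30m

6h 30m (390 minutes)


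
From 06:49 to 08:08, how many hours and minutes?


End time in minutes: 8×60 + 8 = 488
Start time in minutes: 6×60 + 49 = 409
Difference = 488 - 409 = 79 minutes
= 1 hours 19 minutes

1h 19m


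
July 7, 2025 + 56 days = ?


September 1, 2025

Start: July 7, 2025
Add 56 days
July 7 → August 1: 31 - 7 + 1 = 25 days (56 - 25 = 31 left)
August 1 → September 1: 31 - 1 + 1 = 31 days (31 - 31 = 0 left)
Land exactly on September 1, 2025


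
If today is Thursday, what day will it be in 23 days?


Start: Thursday (index 3)
(3 + 23) mod 7
= 26 mod 7
= 5
Index 5 → Saturday

Saturday


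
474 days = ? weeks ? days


67 weeks 5 days

Weeks: 474 ÷ 7 = 67 remainder 5


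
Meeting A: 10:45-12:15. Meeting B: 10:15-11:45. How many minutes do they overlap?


Meeting A: 645-735 (in minutes from midnight)
Meeting B: 615-705
Overlap start = max(645, 615) = 645
Overlap end = min(735, 705) = 705
Overlap = max(0, 705 - 645) = 60 min

60 minutes


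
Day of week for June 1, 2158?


Zeller's congruence:
q=1, m=6, k=58, j=21
h = (1 + ⌊13×7/5⌋ + 58 + ⌊58/4⌋ + ⌊21/4⌋ - 2×21) mod 7
= (1 + 18 + 58 + 14 + 5 - 42) mod 7
= 54 mod 7 = 5
h=5 → Thursday

Thursday


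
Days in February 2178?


Month: February (month 2)
February: 28 or 29 (leap year)
2178 leap year? No

28 days


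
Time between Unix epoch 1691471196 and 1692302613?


831417 seconds (230.9 hours / 9.62 days)

Difference = 1692302613 - 1691471196 = 831417 seconds
In hours: 831417 / 3600 ≈ 230.9
In days: 831417 / 86400 ≈ 9.62


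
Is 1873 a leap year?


Rules: divisible by 4 AND (not by 100 OR by 400)
1873 ÷ 4 = 468 remainder 1 → not divisible by 4
Not divisible by 4 → not a leap year

No


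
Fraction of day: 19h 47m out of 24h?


Total minutes: 19×60 + 47 = 1187
Day = 24×60 = 1440 minutes
Fraction = 1187/1440 ≈ 0.8243
As a percentage: 1187/1440 × 100 ≈ 82.43%

0.8243 (82.43%)


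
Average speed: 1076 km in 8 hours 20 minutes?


129.1 km/h

Distance: 1076 km
Time: 8h 20m = 500 min = 500/60 = 25/3 hours
Speed = 1076 ÷ (25/3) = 1076 × 3 / 25 = 3228/25 ≈ 129.1 km/h


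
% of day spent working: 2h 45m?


11.5%

Time: 165 minutes
Day: 1440 minutes
Percentage = (165/1440) × 100 ≈ 11.5%


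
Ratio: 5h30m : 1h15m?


22:5 (4.40)

Duration 1: 330 minutes
Duration 2: 75 minutes
Ratio = 330:75
GCD = 15
Simplified = 22:5
As a decimal: 22/5 = 4.40


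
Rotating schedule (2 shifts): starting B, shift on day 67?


Shifts: A, B
Start: B (index 1)
Day 67: (1 + 67 - 1) mod 2
= 67 mod 2
= 1
Index 1 → shift B

Shift B


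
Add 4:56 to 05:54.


Start: 354 minutes from midnight
Add: 296 minutes
Total: 650 minutes
Hours: 650 ÷ 60 = 10 remainder 50

10:50


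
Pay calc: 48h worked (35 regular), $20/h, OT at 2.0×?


Regular: 35h × $20 = $700.00
Overtime: 48 - 35 = 13h
OT pay: 13h × $20 × 2.0 = $520.00
Total = $700.00 + $520.00 = $1220.00

$1220.00


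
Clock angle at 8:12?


174.0°

Hour hand = 8×30 + 12×0.5 = 246.0°
Minute hand = 12×6 = 72°
Difference = |246.0 - 72| = 174.0°


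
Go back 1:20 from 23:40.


Start: 1420 minutes from midnight
Subtract: 80 minutes
Remaining: 1420 - 80 = 1340
Hours: 22, Minutes: 20

22:20


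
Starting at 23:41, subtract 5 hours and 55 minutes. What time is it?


Start: 1421 minutes from midnight
Subtract: 355 minutes
Remaining: 1421 - 355 = 1066
Hours: 17, Minutes: 46

17:46


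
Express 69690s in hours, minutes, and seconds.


Hours: 69690 ÷ 3600 = 19 remainder 1290
Minutes: 1290 ÷ 60 = 21 remainder 30
Seconds: 30

19h 21m 30s


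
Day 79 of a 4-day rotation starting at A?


Shift C

Shifts: A, B, C, D
Start: A (index 0)
Day 79: (0 + 79 - 1) mod 4
= 78 mod 4
= 2
Index 2 → shift C


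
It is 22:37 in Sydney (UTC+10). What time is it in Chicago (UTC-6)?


06:37

Time difference = UTC-6 - UTC+10 = -16 hours
New hour = (22 -16) mod 24
= 6 mod 24 = 6
Minutes unchanged → 06:37


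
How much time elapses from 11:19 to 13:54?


End time in minutes: 13×60 + 54 = 834
Start time in minutes: 11×60 + 19 = 679
Difference = 834 - 679 = 155 minutes
= 2 hours 35 minutes

2h 35m


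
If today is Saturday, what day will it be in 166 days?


Thursday

Start: Saturday (index 5)
(5 + 166) mod 7
= 171 mod 7
= 3
Index 3 → Thursday


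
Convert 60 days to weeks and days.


Weeks: 60 ÷ 7 = 8 remainder 4

8 weeks 4 days


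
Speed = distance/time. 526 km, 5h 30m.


95.6 km/h

Distance: 526 km
Time: 5h 30m = 330 min = 330/60 = 11/2 hours
Speed = 526 ÷ (11/2) = 526 × 2 / 11 = 1052/11 ≈ 95.6 km/h


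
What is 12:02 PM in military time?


12:02

Input: 12:02 PM
12 PM → 12 (noon)


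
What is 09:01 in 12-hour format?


Hour: 9
9 < 12 → AM

9:01 AM


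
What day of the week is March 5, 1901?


Zeller's congruence:
q=5, m=3, k=1, j=19
h = (5 + ⌊13×4/5⌋ + 1 + ⌊1/4⌋ + ⌊19/4⌋ - 2×19) mod 7
= (5 + 10 + 1 + 0 + 4 - 38) mod 7
= -18 mod 7 = 3
h=3 → Tuesday

Tuesday


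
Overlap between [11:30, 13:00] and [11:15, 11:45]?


15 minutes

Meeting A: 690-780 (in minutes from midnight)
Meeting B: 675-705
Overlap start = max(690, 675) = 690
Overlap end = min(780, 705) = 705
Overlap = max(0, 705 - 690) = 15 min


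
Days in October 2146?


31 days

Month: October (month 10)
October has 31 days


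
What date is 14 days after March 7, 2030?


Start: March 7, 2030
Add 14 days
March 7 + 14 = March 21, 2030

March 21, 2030


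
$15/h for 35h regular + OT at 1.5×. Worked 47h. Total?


Regular: 35h × $15 = $525.00
Overtime: 47 - 35 = 12h
OT pay: 12h × $15 × 1.5 = $270.00
Total = $525.00 + $270.00 = $795.00

$795.00


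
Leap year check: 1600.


Rules: divisible by 4 AND (not by 100 OR by 400)
1600 ÷ 4 = 400 exactly → divisible by 4
1600 ÷ 100 = 16 exactly → divisible by 100
1600 ÷ 400 = 4 exactly → divisible by 400
Divisible by 400 → leap year

Yes


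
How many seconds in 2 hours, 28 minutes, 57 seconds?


8937 seconds

Hours: 2 × 3600 = 7200
Minutes: 28 × 60 = 1680
Seconds: 57
Total = 7200 + 1680 + 57 = 8937


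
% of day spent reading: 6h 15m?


Time: 375 minutes
Day: 1440 minutes
Percentage = (375/1440) × 100 ≈ 26.0%

26.0%


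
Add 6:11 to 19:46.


01:57 (next day)

Start: 1186 minutes from midnight
Add: 371 minutes
Total: 1557 minutes
Hours: 1557 ÷ 60 = 25 remainder 57
25 ≥ 24 → 25 - 24 = 1 (next day)


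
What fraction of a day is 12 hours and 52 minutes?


0.5361 (53.61%)

Total minutes: 12×60 + 52 = 772
Day = 24×60 = 1440 minutes
Fraction = 772/1440 ≈ 0.5361
As a percentage: 772/1440 × 100 ≈ 53.61%


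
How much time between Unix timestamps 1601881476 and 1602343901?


462425 seconds (128.5 hours / 5.35 days)

Difference = 1602343901 - 1601881476 = 462425 seconds
In hours: 462425 / 3600 ≈ 128.5
In days: 462425 / 86400 ≈ 5.35


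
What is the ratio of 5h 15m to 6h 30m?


21:26 (0.81)

Duration 1: 315 minutes
Duration 2: 390 minutes
Ratio = 315:390
GCD = 15
Simplified = 21:26
As a decimal: 21/26 ≈ 0.81


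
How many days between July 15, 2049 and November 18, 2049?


126 days

From July 15, 2049 to November 18, 2049
Rest of July 2049: 31 - 15 = 16
Full months: August 31, September 30, October 31
Days into November 2049: 18
Total = 16 + 31 + 30 + 31 + 18 = 126 days


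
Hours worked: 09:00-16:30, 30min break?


7h 0m (420 minutes)

Total time = (16×60+30) - (9×60+0)
= 990 - 540 = 450 min
Minus break: 450 - 30 = 420 min
= 7h 0m


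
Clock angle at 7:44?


32.0°

Hour hand = 7×30 + 44×0.5 = 232.0°
Minute hand = 44×6 = 264°
Difference = |232.0 - 264| = 32.0°


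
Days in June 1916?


Month: June (month 6)
June has 30 days

30 days


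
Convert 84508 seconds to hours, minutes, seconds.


Hours: 84508 ÷ 3600 = 23 remainder 1708
Minutes: 1708 ÷ 60 = 28 remainder 28
Seconds: 28

23h 28m 28s


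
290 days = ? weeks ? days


41 weeks 3 days

Weeks: 290 ÷ 7 = 41 remainder 3


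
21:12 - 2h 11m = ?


Start: 1272 minutes from midnight
Subtract: 131 minutes
Remaining: 1272 - 131 = 1141
Hours: 19, Minutes: 1

19:01


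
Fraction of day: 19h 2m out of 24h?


0.7931 (79.31%)

Total minutes: 19×60 + 2 = 1142
Day = 24×60 = 1440 minutes
Fraction = 1142/1440 ≈ 0.7931
As a percentage: 1142/1440 × 100 ≈ 79.31%


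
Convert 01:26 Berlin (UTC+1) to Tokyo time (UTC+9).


Time difference = UTC+9 - UTC+1 = +8 hours
New hour = (1 + 8) mod 24
= 9 mod 24 = 9
Minutes unchanged → 09:26

09:26


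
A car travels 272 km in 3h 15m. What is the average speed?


83.7 km/h

Distance: 272 km
Time: 3h 15m = 195 min = 195/60 = 13/4 hours
Speed = 272 ÷ (13/4) = 272 × 4 / 13 = 1088/13 ≈ 83.7 km/h


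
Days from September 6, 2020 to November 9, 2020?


64 days

From September 6, 2020 to November 9, 2020
Rest of September 2020: 30 - 6 = 24
Full months: October 31
Days into November 2020: 9
Total = 24 + 31 + 9 = 64 days


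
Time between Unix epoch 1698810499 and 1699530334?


719835 seconds (200.0 hours / 8.33 days)

Difference = 1699530334 - 1698810499 = 719835 seconds
In hours: 719835 / 3600 ≈ 200.0
In days: 719835 / 86400 ≈ 8.33


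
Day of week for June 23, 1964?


Zeller's congruence:
q=23, m=6, k=64, j=19
h = (23 + ⌊13×7/5⌋ + 64 + ⌊64/4⌋ + ⌊19/4⌋ - 2×19) mod 7
= (23 + 18 + 64 + 16 + 4 - 38) mod 7
= 87 mod 7 = 3
h=3 → Tuesday

Tuesday


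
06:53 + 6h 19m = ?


13:12

Start: 413 minutes from midnight
Add: 379 minutes
Total: 792 minutes
Hours: 792 ÷ 60 = 13 remainder 12


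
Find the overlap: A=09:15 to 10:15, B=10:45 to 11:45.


Meeting A: 555-615 (in minutes from midnight)
Meeting B: 645-705
Overlap start = max(555, 645) = 645
Overlap end = min(615, 705) = 615
Overlap = max(0, 615 - 645) = 0 min

0 minutes


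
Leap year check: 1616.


Yes

Rules: divisible by 4 AND (not by 100 OR by 400)
1616 ÷ 4 = 404 exactly → divisible by 4
1616 ÷ 100 = 16 remainder 16 → not divisible by 100
Divisible by 4 but not by 100 → leap year


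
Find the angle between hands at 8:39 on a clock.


25.5°

Hour hand = 8×30 + 39×0.5 = 259.5°
Minute hand = 39×6 = 234°
Difference = |259.5 - 234| = 25.5°


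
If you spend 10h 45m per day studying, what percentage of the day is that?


Time: 645 minutes
Day: 1440 minutes
Percentage = (645/1440) × 100 ≈ 44.8%

44.8%


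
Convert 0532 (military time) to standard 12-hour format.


5:32 AM

Hour: 5
5 < 12 → AM


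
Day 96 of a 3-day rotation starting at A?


Shift C

Shifts: A, B, C
Start: A (index 0)
Day 96: (0 + 96 - 1) mod 3
= 95 mod 3
= 2
Index 2 → shift C


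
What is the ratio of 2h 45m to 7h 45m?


11:31 (0.35)

Duration 1: 165 minutes
Duration 2: 465 minutes
Ratio = 165:465
GCD = 15
Simplified = 11:31
As a decimal: 11/31 ≈ 0.35


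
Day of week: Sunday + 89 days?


Start: Sunday (index 6)
(6 + 89) mod 7
= 95 mod 7
= 4
Index 4 → Friday

Friday


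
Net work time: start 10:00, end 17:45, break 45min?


Total time = (17×60+45) - (10×60+0)
= 1065 - 600 = 465 min
Minus break: 465 - 45 = 420 min
= 7h 0m

7h 0m (420 minutes)


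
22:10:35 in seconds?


79835 seconds

Hours: 22 × 3600 = 79200
Minutes: 10 × 60 = 600
Seconds: 35
Total = 79200 + 600 + 35 = 79835


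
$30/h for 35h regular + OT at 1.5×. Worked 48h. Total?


$1635.00

Regular: 35h × $30 = $1050.00
Overtime: 48 - 35 = 13h
OT pay: 13h × $30 × 1.5 = $585.00
Total = $1050.00 + $585.00 = $1635.00


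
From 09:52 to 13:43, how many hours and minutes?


3h 51m

End time in minutes: 13×60 + 43 = 823
Start time in minutes: 9×60 + 52 = 592
Difference = 823 - 592 = 231 minutes
= 3 hours 51 minutes


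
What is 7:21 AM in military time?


Input: 7:21 AM
AM hour stays: 7

07:21


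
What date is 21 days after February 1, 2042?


Start: February 1, 2042
Add 21 days
February 1 + 21 = February 22, 2042

February 22, 2042


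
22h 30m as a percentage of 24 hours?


0.9375 (93.75%)

Total minutes: 22×60 + 30 = 1350
Day = 24×60 = 1440 minutes
Fraction = 1350/1440 = 0.9375
As a percentage: 1350/1440 × 100 = 93.75%


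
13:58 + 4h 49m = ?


Start: 838 minutes from midnight
Add: 289 minutes
Total: 1127 minutes
Hours: 1127 ÷ 60 = 18 remainder 47

18:47


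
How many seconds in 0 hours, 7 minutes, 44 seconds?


464 seconds

Hours: 0 × 3600 = 0
Minutes: 7 × 60 = 420
Seconds: 44
Total = 0 + 420 + 44 = 464


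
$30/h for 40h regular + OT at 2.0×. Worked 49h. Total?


Regular: 40h × $30 = $1200.00
Overtime: 49 - 40 = 9h
OT pay: 9h × $30 × 2.0 = $540.00
Total = $1200.00 + $540.00 = $1740.00

$1740.00


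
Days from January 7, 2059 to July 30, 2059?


From January 7, 2059 to July 30, 2059
Rest of January 2059: 31 - 7 = 24
Full months: February 2059 28, March 31, April 30, May 31, June 30
Days into July 2059: 30
Total = 24 + 28 + 31 + 30 + 31 + 30 + 30 = 204 days

204 days


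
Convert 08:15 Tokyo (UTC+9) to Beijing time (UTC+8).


07:15

Time difference = UTC+8 - UTC+9 = -1 hours
New hour = (8 -1) mod 24
= 7 mod 24 = 7
Minutes unchanged → 07:15


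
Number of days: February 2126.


Month: February (month 2)
February: 28 or 29 (leap year)
2126 leap year? No

28 days


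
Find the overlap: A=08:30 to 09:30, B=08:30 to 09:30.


60 minutes

Meeting A: 510-570 (in minutes from midnight)
Meeting B: 510-570
Overlap start = max(510, 510) = 510
Overlap end = min(570, 570) = 570
Overlap = max(0, 570 - 510) = 60 min


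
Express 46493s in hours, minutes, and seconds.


Hours: 46493 ÷ 3600 = 12 remainder 3293
Minutes: 3293 ÷ 60 = 54 remainder 53
Seconds: 53

12h 54m 53s


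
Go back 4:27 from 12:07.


Start: 727 minutes from midnight
Subtract: 267 minutes
Remaining: 727 - 267 = 460
Hours: 7, Minutes: 40

07:40


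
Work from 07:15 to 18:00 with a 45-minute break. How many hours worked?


Total time = (18×60+0) - (7×60+15)
= 1080 - 435 = 645 min
Minus break: 645 - 45 = 600 min
= 10h 0m

10h 0m (600 minutes)


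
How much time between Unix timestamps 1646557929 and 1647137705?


Difference = 1647137705 - 1646557929 = 579776 seconds
In hours: 579776 / 3600 ≈ 161.0
In days: 579776 / 86400 ≈ 6.71

579776 seconds (161.0 hours / 6.71 days)


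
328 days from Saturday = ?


Start: Saturday (index 5)
(5 + 328) mod 7
= 333 mod 7
= 4
Index 4 → Friday

Friday


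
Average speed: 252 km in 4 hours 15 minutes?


Distance: 252 km
Time: 4h 15m = 255 min = 255/60 = 17/4 hours
Speed = 252 ÷ (17/4) = 252 × 4 / 17 = 1008/17 ≈ 59.3 km/h

59.3 km/h


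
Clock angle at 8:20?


Hour hand = 8×30 + 20×0.5 = 250.0°
Minute hand = 20×6 = 120°
Difference = |250.0 - 120| = 130.0°

130.0°


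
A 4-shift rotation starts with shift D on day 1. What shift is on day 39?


Shifts: A, B, C, D
Start: D (index 3)
Day 39: (3 + 39 - 1) mod 4
= 41 mod 4
= 1
Index 1 → shift B

Shift B


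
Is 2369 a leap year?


No

Rules: divisible by 4 AND (not by 100 OR by 400)
2369 ÷ 4 = 592 remainder 1 → not divisible by 4
Not divisible by 4 → not a leap year


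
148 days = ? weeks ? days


Weeks: 148 ÷ 7 = 21 remainder 1

21 weeks 1 days


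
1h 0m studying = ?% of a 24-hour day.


4.2%

Time: 60 minutes
Day: 1440 minutes
Percentage = (60/1440) × 100 ≈ 4.2%


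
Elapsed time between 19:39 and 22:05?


2h 26m

End time in minutes: 22×60 + 5 = 1325
Start time in minutes: 19×60 + 39 = 1179
Difference = 1325 - 1179 = 146 minutes
= 2 hours 26 minutes


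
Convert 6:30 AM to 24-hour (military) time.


06:30

Input: 6:30 AM
AM hour stays: 6


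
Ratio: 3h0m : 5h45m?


Duration 1: 180 minutes
Duration 2: 345 minutes
Ratio = 180:345
GCD = 15
Simplified = 12:23
As a decimal: 12/23 ≈ 0.52

12:23 (0.52)


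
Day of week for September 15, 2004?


Zeller's congruence:
q=15, m=9, k=4, j=20
h = (15 + ⌊13×10/5⌋ + 4 + ⌊4/4⌋ + ⌊20/4⌋ - 2×20) mod 7
= (15 + 26 + 4 + 1 + 5 - 40) mod 7
= 11 mod 7 = 4
h=4 → Wednesday

Wednesday


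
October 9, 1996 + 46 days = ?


Start: October 9, 1996
Add 46 days
October 9 → November 1: 31 - 9 + 1 = 23 days (46 - 23 = 23 left)
November 1 + 23 = November 24, 1996

November 24, 1996


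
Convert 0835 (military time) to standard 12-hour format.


8:35 AM

Hour: 8
8 < 12 → AM


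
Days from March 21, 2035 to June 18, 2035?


89 days

From March 21, 2035 to June 18, 2035
Rest of March 2035: 31 - 21 = 10
Full months: April 30, May 31
Days into June 2035: 18
Total = 10 + 30 + 31 + 18 = 89 days


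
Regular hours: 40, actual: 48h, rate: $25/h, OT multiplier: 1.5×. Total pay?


Regular: 40h × $25 = $1000.00
Overtime: 48 - 40 = 8h
OT pay: 8h × $25 × 1.5 = $300.00
Total = $1000.00 + $300.00 = $1300.00

$1300.00


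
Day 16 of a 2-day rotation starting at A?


Shift B

Shifts: A, B
Start: A (index 0)
Day 16: (0 + 16 - 1) mod 2
= 15 mod 2
= 1
Index 1 → shift B


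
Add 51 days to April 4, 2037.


May 25, 2037

Start: April 4, 2037
Add 51 days
April 4 → May 1: 30 - 4 + 1 = 27 days (51 - 27 = 24 left)
May 1 + 24 = May 25, 2037


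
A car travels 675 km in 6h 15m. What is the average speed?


Distance: 675 km
Time: 6h 15m = 375 min = 375/60 = 25/4 hours
Speed = 675 ÷ (25/4) = 675 × 4 / 25 = 2700/25 = 108.0 km/h

108.0 km/h


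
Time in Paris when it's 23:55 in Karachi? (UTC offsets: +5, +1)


19:55

Time difference = UTC+1 - UTC+5 = -4 hours
New hour = (23 -4) mod 24
= 19 mod 24 = 19
Minutes unchanged → 19:55


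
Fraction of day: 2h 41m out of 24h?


0.1118 (11.18%)

Total minutes: 2×60 + 41 = 161
Day = 24×60 = 1440 minutes
Fraction = 161/1440 ≈ 0.1118
As a percentage: 161/1440 × 100 ≈ 11.18%


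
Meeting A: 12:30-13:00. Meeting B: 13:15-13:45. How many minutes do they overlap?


Meeting A: 750-780 (in minutes from midnight)
Meeting B: 795-825
Overlap start = max(750, 795) = 795
Overlap end = min(780, 825) = 780
Overlap = max(0, 780 - 795) = 0 min

0 minutes


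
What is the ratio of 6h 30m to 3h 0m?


Duration 1: 390 minutes
Duration 2: 180 minutes
Ratio = 390:180
GCD = 30
Simplified = 13:6
As a decimal: 13/6 ≈ 2.17

13:6 (2.17)


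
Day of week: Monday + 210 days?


Start: Monday (index 0)
(0 + 210) mod 7
= 210 mod 7
= 0
Index 0 → Monday

Monday


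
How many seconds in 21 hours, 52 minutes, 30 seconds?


Hours: 21 × 3600 = 75600
Minutes: 52 × 60 = 3120
Seconds: 30
Total = 75600 + 3120 + 30 = 78750

78750 seconds


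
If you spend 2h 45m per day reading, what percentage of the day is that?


Time: 165 minutes
Day: 1440 minutes
Percentage = (165/1440) × 100 ≈ 11.5%

11.5%


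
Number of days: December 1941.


31 days

Month: December (month 12)
December has 31 days


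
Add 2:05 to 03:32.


05:37

Start: 212 minutes from midnight
Add: 125 minutes
Total: 337 minutes
Hours: 337 ÷ 60 = 5 remainder 37


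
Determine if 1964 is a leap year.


Rules: divisible by 4 AND (not by 100 OR by 400)
1964 ÷ 4 = 491 exactly → divisible by 4
1964 ÷ 100 = 19 remainder 64 → not divisible by 100
Divisible by 4 but not by 100 → leap year

Yes


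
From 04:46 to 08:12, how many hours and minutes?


End time in minutes: 8×60 + 12 = 492
Start time in minutes: 4×60 + 46 = 286
Difference = 492 - 286 = 206 minutes
= 3 hours 26 minutes

3h 26m


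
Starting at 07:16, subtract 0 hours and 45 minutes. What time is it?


06:31

Start: 436 minutes from midnight
Subtract: 45 minutes
Remaining: 436 - 45 = 391
Hours: 6, Minutes: 31


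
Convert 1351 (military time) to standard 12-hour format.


Hour: 13
13 - 12 = 1 → PM

1:51 PM


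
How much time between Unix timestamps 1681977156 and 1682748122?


Difference = 1682748122 - 1681977156 = 770966 seconds
In hours: 770966 / 3600 ≈ 214.2
In days: 770966 / 86400 ≈ 8.92

770966 seconds (214.2 hours / 8.92 days)


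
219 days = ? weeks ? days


Weeks: 219 ÷ 7 = 31 remainder 2

31 weeks 2 days


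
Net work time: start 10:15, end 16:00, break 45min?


Total time = (16×60+0) - (10×60+15)
= 960 - 615 = 345 min
Minus break: 345 - 45 = 300 min
= 5h 0m

5h 0m (300 minutes)


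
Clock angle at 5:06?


Hour hand = 5×30 + 6×0.5 = 153.0°
Minute hand = 6×6 = 36°
Difference = |153.0 - 36| = 117.0°

117.0°


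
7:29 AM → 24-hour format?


07:29

Input: 7:29 AM
AM hour stays: 7


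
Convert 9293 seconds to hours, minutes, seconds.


2h 34m 53s

Hours: 9293 ÷ 3600 = 2 remainder 2093
Minutes: 2093 ÷ 60 = 34 remainder 53
Seconds: 53


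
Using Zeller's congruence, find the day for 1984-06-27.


Wednesday

Zeller's congruence:
q=27, m=6, k=84, j=19
h = (27 + ⌊13×7/5⌋ + 84 + ⌊84/4⌋ + ⌊19/4⌋ - 2×19) mod 7
= (27 + 18 + 84 + 21 + 4 - 38) mod 7
= 116 mod 7 = 4
h=4 → Wednesday


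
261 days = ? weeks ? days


Weeks: 261 ÷ 7 = 37 remainder 2

37 weeks 2 days


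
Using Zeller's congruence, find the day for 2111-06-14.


Zeller's congruence:
q=14, m=6, k=11, j=21
h = (14 + ⌊13×7/5⌋ + 11 + ⌊11/4⌋ + ⌊21/4⌋ - 2×21) mod 7
= (14 + 18 + 11 + 2 + 5 - 42) mod 7
= 8 mod 7 = 1
h=1 → Sunday

Sunday


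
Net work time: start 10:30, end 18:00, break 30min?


Total time = (18×60+0) - (10×60+30)
= 1080 - 630 = 450 min
Minus break: 450 - 30 = 420 min
= 7h 0m

7h 0m (420 minutes)


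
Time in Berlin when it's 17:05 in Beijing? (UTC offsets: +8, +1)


Time difference = UTC+1 - UTC+8 = -7 hours
New hour = (17 -7) mod 24
= 10 mod 24 = 10
Minutes unchanged → 10:05

10:05


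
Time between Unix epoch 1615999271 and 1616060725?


61454 seconds (17.1 hours / 0.71 days)

Difference = 1616060725 - 1615999271 = 61454 seconds
In hours: 61454 / 3600 ≈ 17.1
In days: 61454 / 86400 ≈ 0.71


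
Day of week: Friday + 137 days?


Start: Friday (index 4)
(4 + 137) mod 7
= 141 mod 7
= 1
Index 1 → Tuesday

Tuesday


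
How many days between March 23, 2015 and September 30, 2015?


From March 23, 2015 to September 30, 2015
Rest of March 2015: 31 - 23 = 8
Full months: April 30, May 31, June 30, July 31, August 31
Days into September 2015: 30
Total = 8 + 30 + 31 + 30 + 31 + 31 + 30 = 191 days

191 days


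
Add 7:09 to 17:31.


Start: 1051 minutes from midnight
Add: 429 minutes
Total: 1480 minutes
Hours: 1480 ÷ 60 = 24 remainder 40
24 ≥ 24 → 24 - 24 = 0 (next day)

00:40 (next day)


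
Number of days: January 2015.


Month: January (month 1)
January has 31 days

31 days


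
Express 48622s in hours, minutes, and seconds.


13h 30m 22s

Hours: 48622 ÷ 3600 = 13 remainder 1822
Minutes: 1822 ÷ 60 = 30 remainder 22
Seconds: 22


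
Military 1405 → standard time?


2:05 PM

Hour: 14
14 - 12 = 2 → PM


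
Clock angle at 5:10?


Hour hand = 5×30 + 10×0.5 = 155.0°
Minute hand = 10×6 = 60°
Difference = |155.0 - 60| = 95.0°

95.0°


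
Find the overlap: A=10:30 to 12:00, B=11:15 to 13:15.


Meeting A: 630-720 (in minutes from midnight)
Meeting B: 675-795
Overlap start = max(630, 675) = 675
Overlap end = min(720, 795) = 720
Overlap = max(0, 720 - 675) = 45 min

45 minutes


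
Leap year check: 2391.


Rules: divisible by 4 AND (not by 100 OR by 400)
2391 ÷ 4 = 597 remainder 3 → not divisible by 4
Not divisible by 4 → not a leap year

No


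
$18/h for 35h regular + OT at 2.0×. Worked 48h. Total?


$1098.00

Regular: 35h × $18 = $630.00
Overtime: 48 - 35 = 13h
OT pay: 13h × $18 × 2.0 = $468.00
Total = $630.00 + $468.00 = $1098.00


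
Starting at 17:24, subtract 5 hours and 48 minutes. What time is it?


Start: 1044 minutes from midnight
Subtract: 348 minutes
Remaining: 1044 - 348 = 696
Hours: 11, Minutes: 36

11:36


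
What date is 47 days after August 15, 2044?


October 1, 2044

Start: August 15, 2044
Add 47 days
August 15 → September 1: 31 - 15 + 1 = 17 days (47 - 17 = 30 left)
September 1 → October 1: 30 - 1 + 1 = 30 days (30 - 30 = 0 left)
Land exactly on October 1, 2044


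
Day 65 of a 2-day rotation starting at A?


Shifts: A, B
Start: A (index 0)
Day 65: (0 + 65 - 1) mod 2
= 64 mod 2
= 0
Index 0 → shift A

Shift A


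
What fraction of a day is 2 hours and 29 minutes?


0.1035 (10.35%)

Total minutes: 2×60 + 29 = 149
Day = 24×60 = 1440 minutes
Fraction = 149/1440 ≈ 0.1035
As a percentage: 149/1440 × 100 ≈ 10.35%


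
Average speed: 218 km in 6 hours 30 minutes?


33.5 km/h

Distance: 218 km
Time: 6h 30m = 390 min = 390/60 = 13/2 hours
Speed = 218 ÷ (13/2) = 218 × 2 / 13 = 436/13 ≈ 33.5 km/h


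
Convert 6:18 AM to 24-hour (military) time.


Input: 6:18 AM
AM hour stays: 6

06:18


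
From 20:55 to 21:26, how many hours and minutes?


End time in minutes: 21×60 + 26 = 1286
Start time in minutes: 20×60 + 55 = 1255
Difference = 1286 - 1255 = 31 minutes
= 0 hours 31 minutes

0h 31m


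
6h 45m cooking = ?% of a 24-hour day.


Time: 405 minutes
Day: 1440 minutes
Percentage = (405/1440) × 100 ≈ 28.1%

28.1%


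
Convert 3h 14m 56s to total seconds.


Hours: 3 × 3600 = 10800
Minutes: 14 × 60 = 840
Seconds: 56
Total = 10800 + 840 + 56 = 11696

11696 seconds


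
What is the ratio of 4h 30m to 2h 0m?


9:4 (2.25)

Duration 1: 270 minutes
Duration 2: 120 minutes
Ratio = 270:120
GCD = 30
Simplified = 9:4
As a decimal: 9/4 = 2.25


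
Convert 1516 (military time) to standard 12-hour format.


3:16 PM

Hour: 15
15 - 12 = 3 → PM


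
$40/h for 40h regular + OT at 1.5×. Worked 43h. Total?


Regular: 40h × $40 = $1600.00
Overtime: 43 - 40 = 3h
OT pay: 3h × $40 × 1.5 = $180.00
Total = $1600.00 + $180.00 = $1780.00

$1780.00


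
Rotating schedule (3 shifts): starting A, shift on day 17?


Shifts: A, B, C
Start: A (index 0)
Day 17: (0 + 17 - 1) mod 3
= 16 mod 3
= 1
Index 1 → shift B

Shift B


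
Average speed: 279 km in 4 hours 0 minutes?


Distance: 279 km
Time: 4 hours
Speed = 279 / 4 ≈ 69.8 km/h

69.8 km/h


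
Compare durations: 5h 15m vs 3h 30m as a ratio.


3:2 (1.50)

Duration 1: 315 minutes
Duration 2: 210 minutes
Ratio = 315:210
GCD = 105
Simplified = 3:2
As a decimal: 3/2 = 1.50


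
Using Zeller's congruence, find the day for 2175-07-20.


Zeller's congruence:
q=20, m=7, k=75, j=21
h = (20 + ⌊13×8/5⌋ + 75 + ⌊75/4⌋ + ⌊21/4⌋ - 2×21) mod 7
= (20 + 20 + 75 + 18 + 5 - 42) mod 7
= 96 mod 7 = 5
h=5 → Thursday

Thursday


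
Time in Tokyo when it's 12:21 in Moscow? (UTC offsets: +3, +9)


Time difference = UTC+9 - UTC+3 = +6 hours
New hour = (12 + 6) mod 24
= 18 mod 24 = 18
Minutes unchanged → 18:21

18:21


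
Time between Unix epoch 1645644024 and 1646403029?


759005 seconds (210.8 hours / 8.78 days)

Difference = 1646403029 - 1645644024 = 759005 seconds
In hours: 759005 / 3600 ≈ 210.8
In days: 759005 / 86400 ≈ 8.78


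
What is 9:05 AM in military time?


09:05

Input: 9:05 AM
AM hour stays: 9


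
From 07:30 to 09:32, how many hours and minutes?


End time in minutes: 9×60 + 32 = 572
Start time in minutes: 7×60 + 30 = 450
Difference = 572 - 450 = 122 minutes
= 2 hours 2 minutes

2h 2m


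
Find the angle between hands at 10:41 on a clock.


74.5°

Hour hand = 10×30 + 41×0.5 = 320.5°
Minute hand = 41×6 = 246°
Difference = |320.5 - 246| = 74.5°


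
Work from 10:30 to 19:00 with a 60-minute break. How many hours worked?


7h 30m (450 minutes)

Total time = (19×60+0) - (10×60+30)
= 1140 - 630 = 510 min
Minus break: 510 - 60 = 450 min
= 7h 30m


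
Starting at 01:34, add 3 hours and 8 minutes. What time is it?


Start: 94 minutes from midnight
Add: 188 minutes
Total: 282 minutes
Hours: 282 ÷ 60 = 4 remainder 42

04:42


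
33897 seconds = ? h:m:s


9h 24m 57s

Hours: 33897 ÷ 3600 = 9 remainder 1497
Minutes: 1497 ÷ 60 = 24 remainder 57
Seconds: 57


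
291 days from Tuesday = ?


Start: Tuesday (index 1)
(1 + 291) mod 7
= 292 mod 7
= 5
Index 5 → Saturday

Saturday


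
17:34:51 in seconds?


Hours: 17 × 3600 = 61200
Minutes: 34 × 60 = 2040
Seconds: 51
Total = 61200 + 2040 + 51 = 63291

63291 seconds


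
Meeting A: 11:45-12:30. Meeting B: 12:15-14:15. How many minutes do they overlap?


15 minutes

Meeting A: 705-750 (in minutes from midnight)
Meeting B: 735-855
Overlap start = max(705, 735) = 735
Overlap end = min(750, 855) = 750
Overlap = max(0, 750 - 735) = 15 min


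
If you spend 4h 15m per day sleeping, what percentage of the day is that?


17.7%

Time: 255 minutes
Day: 1440 minutes
Percentage = (255/1440) × 100 ≈ 17.7%


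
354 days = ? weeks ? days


50 weeks 4 days

Weeks: 354 ÷ 7 = 50 remainder 4


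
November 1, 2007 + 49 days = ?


Start: November 1, 2007
Add 49 days
November 1 → December 1: 30 - 1 + 1 = 30 days (49 - 30 = 19 left)
December 1 + 19 = December 20, 2007

December 20, 2007


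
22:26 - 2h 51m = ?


19:35

Start: 1346 minutes from midnight
Subtract: 171 minutes
Remaining: 1346 - 171 = 1175
Hours: 19, Minutes: 35


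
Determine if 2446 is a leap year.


Rules: divisible by 4 AND (not by 100 OR by 400)
2446 ÷ 4 = 611 remainder 2 → not divisible by 4
Not divisible by 4 → not a leap year

No


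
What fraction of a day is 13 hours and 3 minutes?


0.5438 (54.38%)

Total minutes: 13×60 + 3 = 783
Day = 24×60 = 1440 minutes
Fraction = 783/1440 ≈ 0.5438
As a percentage: 783/1440 × 100 ≈ 54.38%


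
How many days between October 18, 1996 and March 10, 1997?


From October 18, 1996 to March 10, 1997
Rest of October 1996: 31 - 18 = 13
Full months: November 30, December 31, January 31, February 1997 28
Days into March 1997: 10
Total = 13 + 30 + 31 + 31 + 28 + 10 = 143 days

143 days


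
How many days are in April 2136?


30 days

Month: April (month 4)
April has 30 days


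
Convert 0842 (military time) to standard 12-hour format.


8:42 AM

Hour: 8
8 < 12 → AM


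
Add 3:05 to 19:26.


22:31

Start: 1166 minutes from midnight
Add: 185 minutes
Total: 1351 minutes
Hours: 1351 ÷ 60 = 22 remainder 31


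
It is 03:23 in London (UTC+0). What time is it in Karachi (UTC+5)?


Time difference = UTC+5 - UTC+0 = +5 hours
New hour = (3 + 5) mod 24
= 8 mod 24 = 8
Minutes unchanged → 08:23

08:23


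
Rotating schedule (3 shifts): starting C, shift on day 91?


Shift C

Shifts: A, B, C
Start: C (index 2)
Day 91: (2 + 91 - 1) mod 3
= 92 mod 3
= 2
Index 2 → shift C


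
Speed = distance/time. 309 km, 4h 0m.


77.3 km/h

Distance: 309 km
Time: 4 hours
Speed = 309 / 4 ≈ 77.3 km/h


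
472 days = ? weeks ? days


67 weeks 3 days

Weeks: 472 ÷ 7 = 67 remainder 3


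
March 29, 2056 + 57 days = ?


Start: March 29, 2056
Add 57 days
March 29 → April 1: 31 - 29 + 1 = 3 days (57 - 3 = 54 left)
April 1 → May 1: 30 - 1 + 1 = 30 days (54 - 30 = 24 left)
May 1 + 24 = May 25, 2056

May 25, 2056


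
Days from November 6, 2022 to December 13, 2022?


From November 6, 2022 to December 13, 2022
Rest of November 2022: 30 - 6 = 24
Days into December 2022: 13
Total = 24 + 13 = 37 days

37 days


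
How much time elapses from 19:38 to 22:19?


2h 41m

End time in minutes: 22×60 + 19 = 1339
Start time in minutes: 19×60 + 38 = 1178
Difference = 1339 - 1178 = 161 minutes
= 2 hours 41 minutes


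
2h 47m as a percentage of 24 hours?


Total minutes: 2×60 + 47 = 167
Day = 24×60 = 1440 minutes
Fraction = 167/1440 ≈ 0.1160
As a percentage: 167/1440 × 100 ≈ 11.60%

0.1160 (11.60%)


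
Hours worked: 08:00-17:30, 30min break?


9h 0m (540 minutes)

Total time = (17×60+30) - (8×60+0)
= 1050 - 480 = 570 min
Minus break: 570 - 30 = 540 min
= 9h 0m


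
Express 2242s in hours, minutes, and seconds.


0h 37m 22s

Hours: 2242 ÷ 3600 = 0 remainder 2242
Minutes: 2242 ÷ 60 = 37 remainder 22
Seconds: 22


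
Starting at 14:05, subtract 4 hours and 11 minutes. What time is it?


Start: 845 minutes from midnight
Subtract: 251 minutes
Remaining: 845 - 251 = 594
Hours: 9, Minutes: 54

09:54


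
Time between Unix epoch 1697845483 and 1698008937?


163454 seconds (45.4 hours / 1.89 days)

Difference = 1698008937 - 1697845483 = 163454 seconds
In hours: 163454 / 3600 ≈ 45.4
In days: 163454 / 86400 ≈ 1.89


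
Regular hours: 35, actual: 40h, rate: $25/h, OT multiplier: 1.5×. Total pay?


$1062.50

Regular: 35h × $25 = $875.00
Overtime: 40 - 35 = 5h
OT pay: 5h × $25 × 1.5 = $187.50
Total = $875.00 + $187.50 = $1062.50


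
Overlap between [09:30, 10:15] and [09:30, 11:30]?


Meeting A: 570-615 (in minutes from midnight)
Meeting B: 570-690
Overlap start = max(570, 570) = 570
Overlap end = min(615, 690) = 615
Overlap = max(0, 615 - 570) = 45 min

45 minutes


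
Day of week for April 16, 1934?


Zeller's congruence:
q=16, m=4, k=34, j=19
h = (16 + ⌊13×5/5⌋ + 34 + ⌊34/4⌋ + ⌊19/4⌋ - 2×19) mod 7
= (16 + 13 + 34 + 8 + 4 - 38) mod 7
= 37 mod 7 = 2
h=2 → Monday

Monday


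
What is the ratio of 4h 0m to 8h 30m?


8:17 (0.47)

Duration 1: 240 minutes
Duration 2: 510 minutes
Ratio = 240:510
GCD = 30
Simplified = 8:17
As a decimal: 8/17 ≈ 0.47


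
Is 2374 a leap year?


Rules: divisible by 4 AND (not by 100 OR by 400)
2374 ÷ 4 = 593 remainder 2 → not divisible by 4
Not divisible by 4 → not a leap year

No


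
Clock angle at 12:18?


Hour hand (12 ≡ 0 on the dial): 0×30 + 18×0.5 = 9.0°
Minute hand = 18×6 = 108°
Difference = |9.0 - 108| = 99.0°

99.0°


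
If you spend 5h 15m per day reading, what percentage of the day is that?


21.9%

Time: 315 minutes
Day: 1440 minutes
Percentage = (315/1440) × 100 ≈ 21.9%


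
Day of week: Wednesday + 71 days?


Start: Wednesday (index 2)
(2 + 71) mod 7
= 73 mod 7
= 3
Index 3 → Thursday

Thursday


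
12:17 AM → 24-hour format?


Input: 12:17 AM
12 AM → 00 (midnight)

00:17


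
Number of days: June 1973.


30 days

Month: June (month 6)
June has 30 days


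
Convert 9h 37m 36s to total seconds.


34656 seconds

Hours: 9 × 3600 = 32400
Minutes: 37 × 60 = 2220
Seconds: 36
Total = 32400 + 2220 + 36 = 34656


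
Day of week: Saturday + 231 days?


Start: Saturday (index 5)
(5 + 231) mod 7
= 236 mod 7
= 5
Index 5 → Saturday

Saturday


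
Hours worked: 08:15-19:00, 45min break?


Total time = (19×60+0) - (8×60+15)
= 1140 - 495 = 645 min
Minus break: 645 - 45 = 600 min
= 10h 0m

10h 0m (600 minutes)


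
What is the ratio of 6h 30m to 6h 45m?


Duration 1: 390 minutes
Duration 2: 405 minutes
Ratio = 390:405
GCD = 15
Simplified = 26:27
As a decimal: 26/27 ≈ 0.96

26:27 (0.96)


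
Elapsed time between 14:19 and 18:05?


3h 46m

End time in minutes: 18×60 + 5 = 1085
Start time in minutes: 14×60 + 19 = 859
Difference = 1085 - 859 = 226 minutes
= 3 hours 46 minutes


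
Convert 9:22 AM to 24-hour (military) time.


09:22

Input: 9:22 AM
AM hour stays: 9


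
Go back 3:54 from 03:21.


23:27

Start: 201 minutes from midnight
Subtract: 234 minutes
Remaining: 201 - 234 = -33
Negative → add 24×60 = 1407
Hours: 23, Minutes: 27


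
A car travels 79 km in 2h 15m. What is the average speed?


35.1 km/h

Distance: 79 km
Time: 2h 15m = 135 min = 135/60 = 9/4 hours
Speed = 79 ÷ (9/4) = 79 × 4 / 9 = 316/9 ≈ 35.1 km/h


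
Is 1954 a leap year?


Rules: divisible by 4 AND (not by 100 OR by 400)
1954 ÷ 4 = 488 remainder 2 → not divisible by 4
Not divisible by 4 → not a leap year

No


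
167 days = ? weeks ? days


Weeks: 167 ÷ 7 = 23 remainder 6

23 weeks 6 days


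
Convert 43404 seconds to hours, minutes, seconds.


12h 3m 24s

Hours: 43404 ÷ 3600 = 12 remainder 204
Minutes: 204 ÷ 60 = 3 remainder 24
Seconds: 24


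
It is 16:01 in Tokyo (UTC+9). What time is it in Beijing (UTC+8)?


15:01

Time difference = UTC+8 - UTC+9 = -1 hours
New hour = (16 -1) mod 24
= 15 mod 24 = 15
Minutes unchanged → 15:01


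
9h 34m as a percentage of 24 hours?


Total minutes: 9×60 + 34 = 574
Day = 24×60 = 1440 minutes
Fraction = 574/1440 ≈ 0.3986
As a percentage: 574/1440 × 100 ≈ 39.86%

0.3986 (39.86%)


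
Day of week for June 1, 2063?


Zeller's congruence:
q=1, m=6, k=63, j=20
h = (1 + ⌊13×7/5⌋ + 63 + ⌊63/4⌋ + ⌊20/4⌋ - 2×20) mod 7
= (1 + 18 + 63 + 15 + 5 - 40) mod 7
= 62 mod 7 = 6
h=6 → Friday

Friday


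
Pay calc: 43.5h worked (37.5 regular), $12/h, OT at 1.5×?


Regular: 37.5h × $12 = $450.00
Overtime: 43.5 - 37.5 = 6.0h
OT pay: 6.0h × $12 × 1.5 = $108.00
Total = $450.00 + $108.00 = $558.00

$558.00


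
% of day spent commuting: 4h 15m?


17.7%

Time: 255 minutes
Day: 1440 minutes
Percentage = (255/1440) × 100 ≈ 17.7%


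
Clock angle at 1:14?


Hour hand = 1×30 + 14×0.5 = 37.0°
Minute hand = 14×6 = 84°
Difference = |37.0 - 84| = 47.0°

47.0°


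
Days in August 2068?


Month: August (month 8)
August has 31 days

31 days


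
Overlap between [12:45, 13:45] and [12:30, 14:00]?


60 minutes

Meeting A: 765-825 (in minutes from midnight)
Meeting B: 750-840
Overlap start = max(765, 750) = 765
Overlap end = min(825, 840) = 825
Overlap = max(0, 825 - 765) = 60 min


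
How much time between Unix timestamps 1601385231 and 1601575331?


190100 seconds (52.8 hours / 2.20 days)

Difference = 1601575331 - 1601385231 = 190100 seconds
In hours: 190100 / 3600 ≈ 52.8
In days: 190100 / 86400 ≈ 2.20


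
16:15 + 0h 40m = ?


Start: 975 minutes from midnight
Add: 40 minutes
Total: 1015 minutes
Hours: 1015 ÷ 60 = 16 remainder 55

16:55


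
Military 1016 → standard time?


10:16 AM

Hour: 10
10 < 12 → AM


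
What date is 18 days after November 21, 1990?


Start: November 21, 1990
Add 18 days
November 21 → December 1: 30 - 21 + 1 = 10 days (18 - 10 = 8 left)
December 1 + 8 = December 9, 1990

December 9, 1990


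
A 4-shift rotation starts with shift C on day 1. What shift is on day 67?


Shift A

Shifts: A, B, C, D
Start: C (index 2)
Day 67: (2 + 67 - 1) mod 4
= 68 mod 4
= 0
Index 0 → shift A


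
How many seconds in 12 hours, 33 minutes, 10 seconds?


Hours: 12 × 3600 = 43200
Minutes: 33 × 60 = 1980
Seconds: 10
Total = 43200 + 1980 + 10 = 45190

45190 seconds


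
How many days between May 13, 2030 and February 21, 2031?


284 days

From May 13, 2030 to February 21, 2031
Rest of May 2030: 31 - 13 = 18
Full months: June 30, July 31, August 31, September 30, October 31, November 30, December 31, January 31
Days into February 2031: 21
Total = 18 + 30 + 31 + 31 + 30 + 31 + 30 + 31 + 31 + 21 = 284 days
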